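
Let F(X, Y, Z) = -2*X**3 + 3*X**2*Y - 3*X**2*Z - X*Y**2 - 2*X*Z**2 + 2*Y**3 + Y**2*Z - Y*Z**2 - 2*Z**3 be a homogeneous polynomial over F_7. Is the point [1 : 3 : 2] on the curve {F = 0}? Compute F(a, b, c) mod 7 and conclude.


F(1,3,2) ≡ 0 (mod 7); P is on the curve.

Evaluate F(1, 3, 2) term-by-term (mod 7).
  -2*X**3 ↦ -2·1·1·1 = -2
  3*X**2*Y ↦ 3·1·3·1 = 9
  -3*X**2*Z ↦ -3·1·1·2 = -6
  -X*Y**2 ↦ -1·1·9·1 = -9
  -2*X*Z**2 ↦ -2·1·1·4 = -8
  2*Y**3 ↦ 2·1·27·1 = 54
  Y**2*Z ↦ 1·1·9·2 = 18
  -Y*Z**2 ↦ -1·1·3·4 = -12
  -2*Z**3 ↦ -2·1·1·8 = -16
Sum: F(1, 3, 2) = (-2) + (9) + (-6) + (-9) + (-8) + (54) + (18) + (-12) + (-16) = 28.
Reducing mod 7: 28 ≡ 0 (mod 7).
Since F(a, b, c) ≡ 0 (mod 7), P lies on the curve.


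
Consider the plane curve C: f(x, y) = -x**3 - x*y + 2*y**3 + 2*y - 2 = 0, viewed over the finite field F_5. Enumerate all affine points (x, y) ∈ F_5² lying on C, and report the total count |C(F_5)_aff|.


Affine F_5-points: {(1, 1), (1, 2), (2, 0), (3, 2), (3, 4)}; count = 5.

For each of the 25 pairs (x, y) ∈ F_5², evaluate f(x, y) mod 5. Record the zeros.
  x = 0: [0↦3, 1↦2, 2↦3, 3↦3, 4↦4]  zeros at y ∈ ∅
  x = 1: [0↦2, 1↦0, 2↦0, 3↦4, 4↦4]  zeros at y ∈ {1, 2}
  x = 2: [0↦0, 1↦2, 2↦1, 3↦4, 4↦3]  zeros at y ∈ {0}
  x = 3: [0↦1, 1↦2, 2↦0, 3↦2, 4↦0]  zeros at y ∈ {2, 4}
  x = 4: [0↦4, 1↦4, 2↦1, 3↦2, 4↦4]  zeros at y ∈ ∅
Collecting zeros: affine points = {(1, 1), (1, 2), (2, 0), (3, 2), (3, 4)}.
Total count |C(F_5)_aff| = 5.


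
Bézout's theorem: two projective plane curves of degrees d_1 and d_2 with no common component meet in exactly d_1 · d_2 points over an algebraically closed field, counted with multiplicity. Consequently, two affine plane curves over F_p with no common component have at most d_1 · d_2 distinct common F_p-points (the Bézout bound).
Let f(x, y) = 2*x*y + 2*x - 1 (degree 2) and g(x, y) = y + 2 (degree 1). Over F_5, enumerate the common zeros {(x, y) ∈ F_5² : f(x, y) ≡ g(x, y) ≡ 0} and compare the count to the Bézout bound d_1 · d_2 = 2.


Common zeros: {(2, 3)}; count = 1; Bézout bound = 2.

deg(f) = 2, deg(g) = 1, so Bézout bound = 2.
Scan x ∈ F_5. For each x, list the y ∈ F_5 with f(x, y) ≡ 0 and those with g(x, y) ≡ 0 (mod 5); the common zeros in that column are the intersection.
  x = 0: f ≡ 0 at y ∈ ∅; g ≡ 0 at y ∈ {3}; common: ∅.
  x = 1: f ≡ 0 at y ∈ {2}; g ≡ 0 at y ∈ {3}; common: ∅.
  x = 2: f ≡ 0 at y ∈ {3}; g ≡ 0 at y ∈ {3}; common: {3}.
  x = 3: f ≡ 0 at y ∈ {0}; g ≡ 0 at y ∈ {3}; common: ∅.
  x = 4: f ≡ 0 at y ∈ {1}; g ≡ 0 at y ∈ {3}; common: ∅.
Collecting: common zeros = {(2, 3)}, so the count is 1.
Comparison with the Bézout bound: 1 ≤ 2 = deg(f)·deg(g), as expected for curves with no common component (the affine F_5-count falls short of the bound because intersections may lie at infinity, over extension fields, or carry multiplicity).


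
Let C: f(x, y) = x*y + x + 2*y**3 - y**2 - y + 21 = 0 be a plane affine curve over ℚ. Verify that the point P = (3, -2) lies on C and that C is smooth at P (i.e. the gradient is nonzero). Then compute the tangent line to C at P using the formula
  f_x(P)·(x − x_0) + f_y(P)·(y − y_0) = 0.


Tangent line at P: -x + 30*y + 63 = 0.

Step 1: f(3, -2) = 0, so P lies on C.
Step 2: partial derivatives
  f_x(x, y) = y + 1, f_y(x, y) = x + 6*y**2 - 2*y - 1.
  f_x(P) = -1, f_y(P) = 30 (gradient nonzero, so P is smooth).
Step 3: tangent line at P: -1·(x − 3) + 30·(y − -2) = 0.
Expanding: -x + 30*y + 63 = 0.


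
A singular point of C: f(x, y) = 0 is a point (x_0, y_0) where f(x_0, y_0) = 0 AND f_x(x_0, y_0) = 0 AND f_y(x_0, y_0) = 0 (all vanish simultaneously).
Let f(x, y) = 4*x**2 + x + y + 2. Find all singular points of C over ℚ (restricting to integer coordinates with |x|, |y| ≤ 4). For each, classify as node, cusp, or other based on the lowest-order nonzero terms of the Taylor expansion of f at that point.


No singular points in the scanned grid; C is smooth there.

Compute partial derivatives:
  f_x = 8*x + 1.
  f_y = 1.
f_y = 1 is a nonzero constant, so f_y never vanishes: no point (x, y) can satisfy f = f_x = f_y = 0. In particular no (x, y) ∈ {−4, ..., 4}² is singular; the curve is smooth.


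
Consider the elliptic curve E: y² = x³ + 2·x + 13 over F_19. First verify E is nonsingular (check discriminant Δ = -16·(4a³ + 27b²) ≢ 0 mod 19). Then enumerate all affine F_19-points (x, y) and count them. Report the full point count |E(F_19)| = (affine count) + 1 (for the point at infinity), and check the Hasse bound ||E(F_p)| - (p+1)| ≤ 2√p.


Affine points = {(1, 4), (1, 15), (2, 5), (2, 14), (4, 3), (4, 16), (7, 3), (7, 16), (8, 3), (8, 16), (9, 0), (10, 8), (10, 11), (11, 6), (11, 13), (12, 6), (12, 13), (14, 7), (14, 12), (15, 6), (15, 13), (17, 1), (17, 18)}; affine count = 23; |E(F_19)| = 24.

Discriminant check: Δ ∝ 4a³ + 27b² = 4·2³ + 27·13² = 4·8 + 27·169 ≡ 16 (mod 19). Nonzero ⇒ E is nonsingular.
For each x ∈ F_19, compute rhs = x³ + 2·x + 13 mod 19, then count y ∈ F_19 with y² ≡ rhs.
  x = 0: rhs = 13, matching y values: none (0 points).
  x = 1: rhs = 16, matching y values: 4, 15 (2 points).
  x = 2: rhs = 6, matching y values: 5, 14 (2 points).
  x = 3: rhs = 8, matching y values: none (0 points).
  x = 4: rhs = 9, matching y values: 3, 16 (2 points).
  x = 5: rhs = 15, matching y values: none (0 points).
  x = 6: rhs = 13, matching y values: none (0 points).
  x = 7: rhs = 9, matching y values: 3, 16 (2 points).
  x = 8: rhs = 9, matching y values: 3, 16 (2 points).
  x = 9: rhs = 0, matching y values: 0 (1 points).
  x = 10: rhs = 7, matching y values: 8, 11 (2 points).
  x = 11: rhs = 17, matching y values: 6, 13 (2 points).
  x = 12: rhs = 17, matching y values: 6, 13 (2 points).
  x = 13: rhs = 13, matching y values: none (0 points).
  x = 14: rhs = 11, matching y values: 7, 12 (2 points).
  x = 15: rhs = 17, matching y values: 6, 13 (2 points).
  x = 16: rhs = 18, matching y values: none (0 points).
  x = 17: rhs = 1, matching y values: 1, 18 (2 points).
  x = 18: rhs = 10, matching y values: none (0 points).
Total affine count: 23.
Full point count |E(F_19)| = 23 + 1 = 24.
Hasse bound: |24 − (19+1)| = |4| = 4 ≤ 2√19 ≈ 8.7178 ✓.


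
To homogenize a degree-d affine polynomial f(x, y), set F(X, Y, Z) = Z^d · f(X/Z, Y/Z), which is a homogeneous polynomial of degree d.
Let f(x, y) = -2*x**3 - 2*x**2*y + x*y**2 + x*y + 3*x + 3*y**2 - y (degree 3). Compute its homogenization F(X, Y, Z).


F(X, Y, Z) = -2*X**3 - 2*X**2*Y + X*Y**2 + X*Y*Z + 3*X*Z**2 + 3*Y**2*Z - Y*Z**2

deg(f) = 3.
Substitute x = X/Z, y = Y/Z into f, then multiply by Z^3.
  monomial -2·x^3·y^0 ↦ -2·X^3·Y^0·Z^0.
  monomial -2·x^2·y^1 ↦ -2·X^2·Y^1·Z^0.
  monomial 1·x^1·y^2 ↦ 1·X^1·Y^2·Z^0.
  monomial 1·x^1·y^1 ↦ 1·X^1·Y^1·Z^1.
  monomial 3·x^1·y^0 ↦ 3·X^1·Y^0·Z^2.
  monomial 3·x^0·y^2 ↦ 3·X^0·Y^2·Z^1.
  monomial -1·x^0·y^1 ↦ -1·X^0·Y^1·Z^2.
Collecting: F(X, Y, Z) = -2*X**3 - 2*X**2*Y + X*Y**2 + X*Y*Z + 3*X*Z**2 + 3*Y**2*Z - Y*Z**2.


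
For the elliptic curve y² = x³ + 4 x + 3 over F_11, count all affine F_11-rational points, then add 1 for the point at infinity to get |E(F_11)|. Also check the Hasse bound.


Affine points = {(0, 5), (0, 6), (3, 3), (3, 8), (5, 4), (5, 7), (6, 1), (6, 10), (7, 0), (9, 3), (9, 8), (10, 3), (10, 8)}; affine count = 13; |E(F_11)| = 14.

Discriminant check: Δ ∝ 4a³ + 27b² = 4·4³ + 27·3² = 4·64 + 27·9 ≡ 4 (mod 11). Nonzero ⇒ E is nonsingular.
For each x ∈ F_11, compute rhs = x³ + 4·x + 3 mod 11, then count y ∈ F_11 with y² ≡ rhs.
  x = 0: rhs = 3, matching y values: 5, 6 (2 points).
  x = 1: rhs = 8, matching y values: none (0 points).
  x = 2: rhs = 8, matching y values: none (0 points).
  x = 3: rhs = 9, matching y values: 3, 8 (2 points).
  x = 4: rhs = 6, matching y values: none (0 points).
  x = 5: rhs = 5, matching y values: 4, 7 (2 points).
  x = 6: rhs = 1, matching y values: 1, 10 (2 points).
  x = 7: rhs = 0, matching y values: 0 (1 points).
  x = 8: rhs = 8, matching y values: none (0 points).
  x = 9: rhs = 9, matching y values: 3, 8 (2 points).
  x = 10: rhs = 9, matching y values: 3, 8 (2 points).
Total affine count: 13.
Full point count |E(F_11)| = 13 + 1 = 14.
Hasse bound: |14 − (11+1)| = |2| = 2 ≤ 2√11 ≈ 6.6332 ✓.


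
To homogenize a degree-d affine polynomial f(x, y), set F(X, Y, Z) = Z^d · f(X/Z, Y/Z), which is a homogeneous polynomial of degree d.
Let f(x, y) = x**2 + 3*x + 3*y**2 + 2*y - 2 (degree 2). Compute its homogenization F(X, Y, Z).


F(X, Y, Z) = X**2 + 3*X*Z + 3*Y**2 + 2*Y*Z - 2*Z**2

deg(f) = 2.
Substitute x = X/Z, y = Y/Z into f, then multiply by Z^2.
  monomial 1·x^2·y^0 ↦ 1·X^2·Y^0·Z^0.
  monomial 3·x^1·y^0 ↦ 3·X^1·Y^0·Z^1.
  monomial 3·x^0·y^2 ↦ 3·X^0·Y^2·Z^0.
  monomial 2·x^0·y^1 ↦ 2·X^0·Y^1·Z^1.
  monomial -2·x^0·y^0 ↦ -2·X^0·Y^0·Z^2.
Collecting: F(X, Y, Z) = X**2 + 3*X*Z + 3*Y**2 + 2*Y*Z - 2*Z**2.


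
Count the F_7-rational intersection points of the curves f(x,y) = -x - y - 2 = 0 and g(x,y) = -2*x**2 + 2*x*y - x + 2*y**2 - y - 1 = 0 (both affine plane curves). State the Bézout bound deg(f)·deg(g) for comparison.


Common zeros: {(4, 1), (5, 0)}; count = 2; Bézout bound = 2.

deg(f) = 1, deg(g) = 2, so Bézout bound = 2.
Scan x ∈ F_7. For each x, list the y ∈ F_7 with f(x, y) ≡ 0 and those with g(x, y) ≡ 0 (mod 7); the common zeros in that column are the intersection.
  x = 0: f ≡ 0 at y ∈ {5}; g ≡ 0 at y ∈ {1, 3}; common: ∅.
  x = 1: f ≡ 0 at y ∈ {4}; g ≡ 0 at y ∈ ∅; common: ∅.
  x = 2: f ≡ 0 at y ∈ {3}; g ≡ 0 at y ∈ ∅; common: ∅.
  x = 3: f ≡ 0 at y ∈ {2}; g ≡ 0 at y ∈ ∅; common: ∅.
  x = 4: f ≡ 0 at y ∈ {1}; g ≡ 0 at y ∈ {1, 6}; common: {1}.
  x = 5: f ≡ 0 at y ∈ {0}; g ≡ 0 at y ∈ {0, 6}; common: {0}.
  x = 6: f ≡ 0 at y ∈ {6}; g ≡ 0 at y ∈ {2, 3}; common: ∅.
Collecting: common zeros = {(4, 1), (5, 0)}, so the count is 2.
Comparison with the Bézout bound: 2 ≤ 2 = deg(f)·deg(g), as expected for curves with no common component (the bound is attained).


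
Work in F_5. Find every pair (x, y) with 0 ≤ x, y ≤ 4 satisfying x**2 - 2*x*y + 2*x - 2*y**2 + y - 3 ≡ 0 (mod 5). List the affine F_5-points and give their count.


Affine F_5-points: {(1, 0), (1, 2), (2, 0), (2, 1), (3, 1), (3, 4)}; count = 6.

For each of the 25 pairs (x, y) ∈ F_5², evaluate f(x, y) mod 5. Record the zeros.
  x = 0: [0↦2, 1↦1, 2↦1, 3↦2, 4↦4]  zeros at y ∈ ∅
  x = 1: [0↦0, 1↦2, 2↦0, 3↦4, 4↦4]  zeros at y ∈ {0, 2}
  x = 2: [0↦0, 1↦0, 2↦1, 3↦3, 4↦1]  zeros at y ∈ {0, 1}
  x = 3: [0↦2, 1↦0, 2↦4, 3↦4, 4↦0]  zeros at y ∈ {1, 4}
  x = 4: [0↦1, 1↦2, 2↦4, 3↦2, 4↦1]  zeros at y ∈ ∅
Collecting zeros: affine points = {(1, 0), (1, 2), (2, 0), (2, 1), (3, 1), (3, 4)}.
Total count |C(F_5)_aff| = 6.


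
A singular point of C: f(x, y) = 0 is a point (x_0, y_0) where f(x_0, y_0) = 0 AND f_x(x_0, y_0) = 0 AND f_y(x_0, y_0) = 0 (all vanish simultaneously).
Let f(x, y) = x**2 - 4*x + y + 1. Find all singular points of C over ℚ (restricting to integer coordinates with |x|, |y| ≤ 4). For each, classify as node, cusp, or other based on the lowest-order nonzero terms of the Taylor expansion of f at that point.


No singular points in the scanned grid; C is smooth there.

Compute partial derivatives:
  f_x = 2*x - 4.
  f_y = 1.
f_y = 1 is a nonzero constant, so f_y never vanishes: no point (x, y) can satisfy f = f_x = f_y = 0. In particular no (x, y) ∈ {−4, ..., 4}² is singular; the curve is smooth.


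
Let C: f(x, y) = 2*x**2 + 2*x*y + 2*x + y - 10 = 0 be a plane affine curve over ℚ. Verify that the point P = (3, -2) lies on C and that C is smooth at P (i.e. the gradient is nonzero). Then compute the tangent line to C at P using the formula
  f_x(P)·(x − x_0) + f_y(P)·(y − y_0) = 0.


Tangent line at P: 10*x + 7*y - 16 = 0.

Step 1: f(3, -2) = 0, so P lies on C.
Step 2: partial derivatives
  f_x(x, y) = 4*x + 2*y + 2, f_y(x, y) = 2*x + 1.
  f_x(P) = 10, f_y(P) = 7 (gradient nonzero, so P is smooth).
Step 3: tangent line at P: 10·(x − 3) + 7·(y − -2) = 0.
Expanding: 10*x + 7*y - 16 = 0.


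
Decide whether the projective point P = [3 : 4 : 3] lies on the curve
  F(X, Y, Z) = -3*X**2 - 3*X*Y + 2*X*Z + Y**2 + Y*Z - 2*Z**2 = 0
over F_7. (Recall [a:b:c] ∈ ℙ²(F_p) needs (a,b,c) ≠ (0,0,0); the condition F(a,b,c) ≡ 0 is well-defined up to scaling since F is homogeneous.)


F(3,4,3) ≡ 0 (mod 7); P is on the curve.

Evaluate F(3, 4, 3) term-by-term (mod 7).
  -3*X**2 ↦ -3·9·1·1 = -27
  -3*X*Y ↦ -3·3·4·1 = -36
  2*X*Z ↦ 2·3·1·3 = 18
  Y**2 ↦ 1·1·16·1 = 16
  Y*Z ↦ 1·1·4·3 = 12
  -2*Z**2 ↦ -2·1·1·9 = -18
Sum: F(3, 4, 3) = (-27) + (-36) + (18) + (16) + (12) + (-18) = -35.
Reducing mod 7: -35 ≡ 0 (mod 7).
Since F(a, b, c) ≡ 0 (mod 7), P lies on the curve.


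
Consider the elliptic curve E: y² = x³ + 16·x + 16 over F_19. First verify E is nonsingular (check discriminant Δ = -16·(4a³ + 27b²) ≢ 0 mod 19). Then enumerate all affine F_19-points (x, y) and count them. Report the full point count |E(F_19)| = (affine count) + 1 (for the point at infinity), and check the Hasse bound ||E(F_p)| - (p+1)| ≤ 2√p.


Affine points = {(0, 4), (0, 15), (4, 7), (4, 12), (6, 9), (6, 10), (10, 6), (10, 13), (12, 6), (12, 13), (14, 1), (14, 18), (16, 6), (16, 13)}; affine count = 14; |E(F_19)| = 15.

Discriminant check: Δ ∝ 4a³ + 27b² = 4·16³ + 27·16² = 4·4096 + 27·256 ≡ 2 (mod 19). Nonzero ⇒ E is nonsingular.
For each x ∈ F_19, compute rhs = x³ + 16·x + 16 mod 19, then count y ∈ F_19 with y² ≡ rhs.
  x = 0: rhs = 16, matching y values: 4, 15 (2 points).
  x = 1: rhs = 14, matching y values: none (0 points).
  x = 2: rhs = 18, matching y values: none (0 points).
  x = 3: rhs = 15, matching y values: none (0 points).
  x = 4: rhs = 11, matching y values: 7, 12 (2 points).
  x = 5: rhs = 12, matching y values: none (0 points).
  x = 6: rhs = 5, matching y values: 9, 10 (2 points).
  x = 7: rhs = 15, matching y values: none (0 points).
  x = 8: rhs = 10, matching y values: none (0 points).
  x = 9: rhs = 15, matching y values: none (0 points).
  x = 10: rhs = 17, matching y values: 6, 13 (2 points).
  x = 11: rhs = 3, matching y values: none (0 points).
  x = 12: rhs = 17, matching y values: 6, 13 (2 points).
  x = 13: rhs = 8, matching y values: none (0 points).
  x = 14: rhs = 1, matching y values: 1, 18 (2 points).
  x = 15: rhs = 2, matching y values: none (0 points).
  x = 16: rhs = 17, matching y values: 6, 13 (2 points).
  x = 17: rhs = 14, matching y values: none (0 points).
  x = 18: rhs = 18, matching y values: none (0 points).
Total affine count: 14.
Full point count |E(F_19)| = 14 + 1 = 15.
Hasse bound: |15 − (19+1)| = |-5| = 5 ≤ 2√19 ≈ 8.7178 ✓.


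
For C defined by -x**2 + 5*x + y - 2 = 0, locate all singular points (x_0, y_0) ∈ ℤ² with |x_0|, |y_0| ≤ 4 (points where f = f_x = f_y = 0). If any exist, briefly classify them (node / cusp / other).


No singular points in the scanned grid; C is smooth there.

Compute partial derivatives:
  f_x = 5 - 2*x.
  f_y = 1.
f_y = 1 is a nonzero constant, so f_y never vanishes: no point (x, y) can satisfy f = f_x = f_y = 0. In particular no (x, y) ∈ {−4, ..., 4}² is singular; the curve is smooth.


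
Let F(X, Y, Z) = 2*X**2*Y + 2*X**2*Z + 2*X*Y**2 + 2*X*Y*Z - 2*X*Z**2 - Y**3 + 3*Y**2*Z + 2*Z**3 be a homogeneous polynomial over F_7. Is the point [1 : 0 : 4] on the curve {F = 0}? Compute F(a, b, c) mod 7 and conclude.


F(1,0,4) ≡ 6 (mod 7); P is NOT on the curve.

Evaluate F(1, 0, 4) term-by-term (mod 7).
  2*X**2*Y ↦ 2·1·0·1 = 0
  2*X**2*Z ↦ 2·1·1·4 = 8
  2*X*Y**2 ↦ 2·1·0·1 = 0
  2*X*Y*Z ↦ 2·1·0·4 = 0
  -2*X*Z**2 ↦ -2·1·1·16 = -32
  -Y**3 ↦ -1·1·0·1 = 0
  3*Y**2*Z ↦ 3·1·0·4 = 0
  2*Z**3 ↦ 2·1·1·64 = 128
Sum: F(1, 0, 4) = (0) + (8) + (0) + (0) + (-32) + (0) + (0) + (128) = 104.
Reducing mod 7: 104 ≡ 6 (mod 7).
Since F(a, b, c) ≡ 6 ≠ 0 (mod 7), P does NOT lie on the curve.


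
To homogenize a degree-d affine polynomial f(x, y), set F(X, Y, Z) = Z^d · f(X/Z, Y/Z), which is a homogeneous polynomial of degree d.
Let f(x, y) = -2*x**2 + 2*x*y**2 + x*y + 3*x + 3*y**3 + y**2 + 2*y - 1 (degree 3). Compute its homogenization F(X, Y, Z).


F(X, Y, Z) = -2*X**2*Z + 2*X*Y**2 + X*Y*Z + 3*X*Z**2 + 3*Y**3 + Y**2*Z + 2*Y*Z**2 - Z**3

deg(f) = 3.
Substitute x = X/Z, y = Y/Z into f, then multiply by Z^3.
  monomial -2·x^2·y^0 ↦ -2·X^2·Y^0·Z^1.
  monomial 2·x^1·y^2 ↦ 2·X^1·Y^2·Z^0.
  monomial 1·x^1·y^1 ↦ 1·X^1·Y^1·Z^1.
  monomial 3·x^1·y^0 ↦ 3·X^1·Y^0·Z^2.
  monomial 3·x^0·y^3 ↦ 3·X^0·Y^3·Z^0.
  monomial 1·x^0·y^2 ↦ 1·X^0·Y^2·Z^1.
  monomial 2·x^0·y^1 ↦ 2·X^0·Y^1·Z^2.
  monomial -1·x^0·y^0 ↦ -1·X^0·Y^0·Z^3.
Collecting: F(X, Y, Z) = -2*X**2*Z + 2*X*Y**2 + X*Y*Z + 3*X*Z**2 + 3*Y**3 + Y**2*Z + 2*Y*Z**2 - Z**3.


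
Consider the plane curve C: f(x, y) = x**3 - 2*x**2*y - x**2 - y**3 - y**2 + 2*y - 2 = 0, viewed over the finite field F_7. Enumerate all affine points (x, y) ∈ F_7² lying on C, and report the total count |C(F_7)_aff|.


Affine F_7-points: {(1, 2), (3, 2), (4, 1), (4, 4), (5, 0), (6, 4), (6, 5)}; count = 7.

For each of the 49 pairs (x, y) ∈ F_7², evaluate f(x, y) mod 7. Record the zeros.
  x = 0: [0↦5, 1↦5, 2↦4, 3↦3, 4↦3, 5↦5, 6↦3]  zeros at y ∈ ∅
  x = 1: [0↦5, 1↦3, 2↦0, 3↦4, 4↦2, 5↦2, 6↦5]  zeros at y ∈ {2}
  x = 2: [0↦2, 1↦1, 2↦6, 3↦4, 4↦3, 5↦4, 6↦1]  zeros at y ∈ ∅
  x = 3: [0↦2, 1↦5, 2↦0, 3↦2, 4↦5, 5↦3, 6↦4]  zeros at y ∈ {2}
  x = 4: [0↦4, 1↦0, 2↦2, 3↦4, 4↦0, 5↦5, 6↦6]  zeros at y ∈ {1, 4}
  x = 5: [0↦0, 1↦6, 2↦4, 3↦2, 4↦1, 5↦2, 6↦6]  zeros at y ∈ {0}
  x = 6: [0↦3, 1↦1, 2↦5, 3↦2, 4↦0, 5↦0, 6↦3]  zeros at y ∈ {4, 5}
Collecting zeros: affine points = {(1, 2), (3, 2), (4, 1), (4, 4), (5, 0), (6, 4), (6, 5)}.
Total count |C(F_7)_aff| = 7.


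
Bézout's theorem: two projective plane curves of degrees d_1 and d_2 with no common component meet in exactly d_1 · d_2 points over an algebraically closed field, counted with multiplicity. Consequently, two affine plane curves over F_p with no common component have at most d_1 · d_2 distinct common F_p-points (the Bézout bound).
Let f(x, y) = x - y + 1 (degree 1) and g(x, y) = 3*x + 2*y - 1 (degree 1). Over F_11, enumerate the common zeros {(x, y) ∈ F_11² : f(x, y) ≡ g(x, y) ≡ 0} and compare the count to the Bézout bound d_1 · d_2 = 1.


Common zeros: {(2, 3)}; count = 1; Bézout bound = 1.

deg(f) = 1, deg(g) = 1, so Bézout bound = 1.
Scan x ∈ F_11. For each x, list the y ∈ F_11 with f(x, y) ≡ 0 and those with g(x, y) ≡ 0 (mod 11); the common zeros in that column are the intersection.
  x = 0: f ≡ 0 at y ∈ {1}; g ≡ 0 at y ∈ {6}; common: ∅.
  x = 1: f ≡ 0 at y ∈ {2}; g ≡ 0 at y ∈ {10}; common: ∅.
  x = 2: f ≡ 0 at y ∈ {3}; g ≡ 0 at y ∈ {3}; common: {3}.
  x = 3: f ≡ 0 at y ∈ {4}; g ≡ 0 at y ∈ {7}; common: ∅.
  x = 4: f ≡ 0 at y ∈ {5}; g ≡ 0 at y ∈ {0}; common: ∅.
  x = 5: f ≡ 0 at y ∈ {6}; g ≡ 0 at y ∈ {4}; common: ∅.
  x = 6: f ≡ 0 at y ∈ {7}; g ≡ 0 at y ∈ {8}; common: ∅.
  x = 7: f ≡ 0 at y ∈ {8}; g ≡ 0 at y ∈ {1}; common: ∅.
  x = 8: f ≡ 0 at y ∈ {9}; g ≡ 0 at y ∈ {5}; common: ∅.
  x = 9: f ≡ 0 at y ∈ {10}; g ≡ 0 at y ∈ {9}; common: ∅.
  x = 10: f ≡ 0 at y ∈ {0}; g ≡ 0 at y ∈ {2}; common: ∅.
Collecting: common zeros = {(2, 3)}, so the count is 1.
Comparison with the Bézout bound: 1 ≤ 1 = deg(f)·deg(g), as expected for curves with no common component (the bound is attained).


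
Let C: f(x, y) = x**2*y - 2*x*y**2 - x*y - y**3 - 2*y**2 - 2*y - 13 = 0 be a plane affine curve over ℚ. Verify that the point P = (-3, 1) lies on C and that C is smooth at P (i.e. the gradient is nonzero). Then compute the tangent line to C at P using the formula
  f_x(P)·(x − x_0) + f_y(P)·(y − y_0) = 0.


Tangent line at P: -9*x + 15*y - 42 = 0.

Step 1: f(-3, 1) = 0, so P lies on C.
Step 2: partial derivatives
  f_x(x, y) = 2*x*y - 2*y**2 - y, f_y(x, y) = x**2 - 4*x*y - x - 3*y**2 - 4*y - 2.
  f_x(P) = -9, f_y(P) = 15 (gradient nonzero, so P is smooth).
Step 3: tangent line at P: -9·(x − -3) + 15·(y − 1) = 0.
Expanding: -9*x + 15*y - 42 = 0.


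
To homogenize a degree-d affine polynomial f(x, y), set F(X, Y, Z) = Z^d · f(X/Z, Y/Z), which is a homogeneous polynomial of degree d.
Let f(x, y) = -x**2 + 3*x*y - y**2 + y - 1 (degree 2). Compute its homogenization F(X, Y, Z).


F(X, Y, Z) = -X**2 + 3*X*Y - Y**2 + Y*Z - Z**2

deg(f) = 2.
Substitute x = X/Z, y = Y/Z into f, then multiply by Z^2.
  monomial -1·x^2·y^0 ↦ -1·X^2·Y^0·Z^0.
  monomial 3·x^1·y^1 ↦ 3·X^1·Y^1·Z^0.
  monomial -1·x^0·y^2 ↦ -1·X^0·Y^2·Z^0.
  monomial 1·x^0·y^1 ↦ 1·X^0·Y^1·Z^1.
  monomial -1·x^0·y^0 ↦ -1·X^0·Y^0·Z^2.
Collecting: F(X, Y, Z) = -X**2 + 3*X*Y - Y**2 + Y*Z - Z**2.


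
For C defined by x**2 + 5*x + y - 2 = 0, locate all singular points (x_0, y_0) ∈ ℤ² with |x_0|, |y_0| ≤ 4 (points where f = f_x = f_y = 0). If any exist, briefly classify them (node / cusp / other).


No singular points in the scanned grid; C is smooth there.

Compute partial derivatives:
  f_x = 2*x + 5.
  f_y = 1.
f_y = 1 is a nonzero constant, so f_y never vanishes: no point (x, y) can satisfy f = f_x = f_y = 0. In particular no (x, y) ∈ {−4, ..., 4}² is singular; the curve is smooth.


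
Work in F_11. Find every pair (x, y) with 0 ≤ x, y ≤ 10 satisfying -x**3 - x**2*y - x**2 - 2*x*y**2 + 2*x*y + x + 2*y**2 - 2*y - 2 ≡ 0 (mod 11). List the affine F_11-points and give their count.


Affine F_11-points: {(0, 4), (0, 8), (1, 8), (3, 1), (3, 6), (8, 2), (8, 7), (9, 0), (9, 9)}; count = 9.

For each of the 121 pairs (x, y) ∈ F_11², evaluate f(x, y) mod 11. Record the zeros.
  x = 0: [0↦9, 1↦9, 2↦2, 3↦10, 4↦0, 5↦5, 6↦3, 7↦5, 8↦0, 9↦10, 10↦2]  zeros at y ∈ {4, 8}
  x = 1: [0↦8, 1↦7, 2↦6, 3↦5, 4↦4, 5↦3, 6↦2, 7↦1, 8↦0, 9↦10, 10↦9]  zeros at y ∈ {8}
  x = 2: [0↦10, 1↦6, 2↦9, 3↦8, 4↦3, 5↦5, 6↦3, 7↦8, 8↦9, 9↦6, 10↦10]  zeros at y ∈ ∅
  x = 3: [0↦9, 1↦0, 2↦5, 3↦2, 4↦2, 5↦5, 6↦0, 7↦9, 8↦10, 9↦3, 10↦10]  zeros at y ∈ {1, 6}
  x = 4: [0↦10, 1↦5, 2↦10, 3↦3, 4↦6, 5↦8, 6↦9, 7↦9, 8↦8, 9↦6, 10↦3]  zeros at y ∈ ∅
  x = 5: [0↦7, 1↦4, 2↦7, 3↦5, 4↦9, 5↦8, 6↦2, 7↦2, 8↦8, 9↦9, 10↦5]  zeros at y ∈ ∅
  x = 6: [0↦5, 1↦2, 2↦1, 3↦2, 4↦5, 5↦10, 6↦6, 7↦4, 8↦4, 9↦6, 10↦10]  zeros at y ∈ ∅
  x = 7: [0↦9, 1↦4, 2↦8, 3↦10, 4↦10, 5↦8, 6↦4, 7↦9, 8↦1, 9↦2, 10↦1]  zeros at y ∈ ∅
  x = 8: [0↦2, 1↦4, 2↦0, 3↦1, 4↦7, 5↦7, 6↦1, 7↦0, 8↦4, 9↦2, 10↦5]  zeros at y ∈ {2, 7}
  x = 9: [0↦0, 1↦7, 2↦4, 3↦2, 4↦1, 5↦1, 6↦2, 7↦4, 8↦7, 9↦0, 10↦5]  zeros at y ∈ {0, 9}
  x = 10: [0↦8, 1↦7, 2↦3, 3↦7, 4↦8, 5↦6, 6↦1, 7↦4, 8↦4, 9↦1, 10↦6]  zeros at y ∈ ∅
Collecting zeros: affine points = {(0, 4), (0, 8), (1, 8), (3, 1), (3, 6), (8, 2), (8, 7), (9, 0), (9, 9)}.
Total count |C(F_11)_aff| = 9.


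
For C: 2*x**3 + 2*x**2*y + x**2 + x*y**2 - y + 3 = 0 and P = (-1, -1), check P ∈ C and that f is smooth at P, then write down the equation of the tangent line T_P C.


Tangent line at P: 9*x + 3*y + 12 = 0.

Step 1: f(-1, -1) = 0, so P lies on C.
Step 2: partial derivatives
  f_x(x, y) = 6*x**2 + 4*x*y + 2*x + y**2, f_y(x, y) = 2*x**2 + 2*x*y - 1.
  f_x(P) = 9, f_y(P) = 3 (gradient nonzero, so P is smooth).
Step 3: tangent line at P: 9·(x − -1) + 3·(y − -1) = 0.
Expanding: 9*x + 3*y + 12 = 0.


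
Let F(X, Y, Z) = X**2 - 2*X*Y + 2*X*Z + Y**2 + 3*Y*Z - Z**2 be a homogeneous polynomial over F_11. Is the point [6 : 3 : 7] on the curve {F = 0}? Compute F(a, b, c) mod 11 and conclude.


F(6,3,7) ≡ 8 (mod 11); P is NOT on the curve.

Evaluate F(6, 3, 7) term-by-term (mod 11).
  X**2 ↦ 1·36·1·1 = 36
  -2*X*Y ↦ -2·6·3·1 = -36
  2*X*Z ↦ 2·6·1·7 = 84
  Y**2 ↦ 1·1·9·1 = 9
  3*Y*Z ↦ 3·1·3·7 = 63
  -Z**2 ↦ -1·1·1·49 = -49
Sum: F(6, 3, 7) = (36) + (-36) + (84) + (9) + (63) + (-49) = 107.
Reducing mod 11: 107 ≡ 8 (mod 11).
Since F(a, b, c) ≡ 8 ≠ 0 (mod 11), P does NOT lie on the curve.


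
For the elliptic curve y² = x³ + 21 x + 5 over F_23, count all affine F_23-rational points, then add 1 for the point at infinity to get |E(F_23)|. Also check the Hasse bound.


Affine points = {(1, 2), (1, 21), (2, 3), (2, 20), (3, 7), (3, 16), (6, 5), (6, 18), (7, 9), (7, 14), (8, 8), (8, 15), (9, 7), (9, 16), (11, 7), (11, 16), (17, 10), (17, 13), (19, 8), (19, 15), (21, 1), (21, 22), (22, 11), (22, 12)}; affine count = 24; |E(F_23)| = 25.

Discriminant check: Δ ∝ 4a³ + 27b² = 4·21³ + 27·5² = 4·9261 + 27·25 ≡ 22 (mod 23). Nonzero ⇒ E is nonsingular.
For each x ∈ F_23, compute rhs = x³ + 21·x + 5 mod 23, then count y ∈ F_23 with y² ≡ rhs.
  x = 0: rhs = 5, matching y values: none (0 points).
  x = 1: rhs = 4, matching y values: 2, 21 (2 points).
  x = 2: rhs = 9, matching y values: 3, 20 (2 points).
  x = 3: rhs = 3, matching y values: 7, 16 (2 points).
  x = 4: rhs = 15, matching y values: none (0 points).
  x = 5: rhs = 5, matching y values: none (0 points).
  x = 6: rhs = 2, matching y values: 5, 18 (2 points).
  x = 7: rhs = 12, matching y values: 9, 14 (2 points).
  x = 8: rhs = 18, matching y values: 8, 15 (2 points).
  x = 9: rhs = 3, matching y values: 7, 16 (2 points).
  x = 10: rhs = 19, matching y values: none (0 points).
  x = 11: rhs = 3, matching y values: 7, 16 (2 points).
  x = 12: rhs = 7, matching y values: none (0 points).
  x = 13: rhs = 14, matching y values: none (0 points).
  x = 14: rhs = 7, matching y values: none (0 points).
  x = 15: rhs = 15, matching y values: none (0 points).
  x = 16: rhs = 21, matching y values: none (0 points).
  x = 17: rhs = 8, matching y values: 10, 13 (2 points).
  x = 18: rhs = 5, matching y values: none (0 points).
  x = 19: rhs = 18, matching y values: 8, 15 (2 points).
  x = 20: rhs = 7, matching y values: none (0 points).
  x = 21: rhs = 1, matching y values: 1, 22 (2 points).
  x = 22: rhs = 6, matching y values: 11, 12 (2 points).
Total affine count: 24.
Full point count |E(F_23)| = 24 + 1 = 25.
Hasse bound: |25 − (23+1)| = |1| = 1 ≤ 2√23 ≈ 9.5917 ✓.


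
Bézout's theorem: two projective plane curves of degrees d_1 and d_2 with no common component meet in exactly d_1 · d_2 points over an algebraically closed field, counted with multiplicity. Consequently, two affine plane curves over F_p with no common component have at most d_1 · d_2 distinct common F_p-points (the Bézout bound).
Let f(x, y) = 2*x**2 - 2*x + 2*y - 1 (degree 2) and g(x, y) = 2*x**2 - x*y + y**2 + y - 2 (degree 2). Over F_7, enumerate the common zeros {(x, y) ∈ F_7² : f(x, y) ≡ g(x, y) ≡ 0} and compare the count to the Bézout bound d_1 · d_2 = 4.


Common zeros: ∅; count = 0; Bézout bound = 4.

deg(f) = 2, deg(g) = 2, so Bézout bound = 4.
Scan x ∈ F_7. For each x, list the y ∈ F_7 with f(x, y) ≡ 0 and those with g(x, y) ≡ 0 (mod 7); the common zeros in that column are the intersection.
  x = 0: f ≡ 0 at y ∈ {4}; g ≡ 0 at y ∈ {1, 5}; common: ∅.
  x = 1: f ≡ 0 at y ∈ {4}; g ≡ 0 at y ∈ {0}; common: ∅.
  x = 2: f ≡ 0 at y ∈ {2}; g ≡ 0 at y ∈ ∅; common: ∅.
  x = 3: f ≡ 0 at y ∈ {5}; g ≡ 0 at y ∈ ∅; common: ∅.
  x = 4: f ≡ 0 at y ∈ {6}; g ≡ 0 at y ∈ {1, 2}; common: ∅.
  x = 5: f ≡ 0 at y ∈ {5}; g ≡ 0 at y ∈ ∅; common: ∅.
  x = 6: f ≡ 0 at y ∈ {2}; g ≡ 0 at y ∈ {0, 5}; common: ∅.
Collecting: common zeros = ∅, so the count is 0.
Comparison with the Bézout bound: 0 ≤ 4 = deg(f)·deg(g), as expected for curves with no common component (the affine F_7-count falls short of the bound because intersections may lie at infinity, over extension fields, or carry multiplicity).


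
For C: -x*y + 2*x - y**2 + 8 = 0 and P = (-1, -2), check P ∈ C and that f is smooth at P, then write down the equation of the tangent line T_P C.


Tangent line at P: 4*x + 5*y + 14 = 0.

Step 1: f(-1, -2) = 0, so P lies on C.
Step 2: partial derivatives
  f_x(x, y) = 2 - y, f_y(x, y) = -x - 2*y.
  f_x(P) = 4, f_y(P) = 5 (gradient nonzero, so P is smooth).
Step 3: tangent line at P: 4·(x − -1) + 5·(y − -2) = 0.
Expanding: 4*x + 5*y + 14 = 0.


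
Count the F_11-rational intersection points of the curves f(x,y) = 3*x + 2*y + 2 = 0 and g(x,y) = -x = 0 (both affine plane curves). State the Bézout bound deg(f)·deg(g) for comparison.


Common zeros: {(0, 10)}; count = 1; Bézout bound = 1.

deg(f) = 1, deg(g) = 1, so Bézout bound = 1.
Scan x ∈ F_11. For each x, list the y ∈ F_11 with f(x, y) ≡ 0 and those with g(x, y) ≡ 0 (mod 11); the common zeros in that column are the intersection.
  x = 0: f ≡ 0 at y ∈ {10}; g ≡ 0 at y ∈ {0, 1, 2, 3, 4, 5, 6, 7, 8, 9, 10}; common: {10}.
  x = 1: f ≡ 0 at y ∈ {3}; g ≡ 0 at y ∈ ∅; common: ∅.
  x = 2: f ≡ 0 at y ∈ {7}; g ≡ 0 at y ∈ ∅; common: ∅.
  x = 3: f ≡ 0 at y ∈ {0}; g ≡ 0 at y ∈ ∅; common: ∅.
  x = 4: f ≡ 0 at y ∈ {4}; g ≡ 0 at y ∈ ∅; common: ∅.
  x = 5: f ≡ 0 at y ∈ {8}; g ≡ 0 at y ∈ ∅; common: ∅.
  x = 6: f ≡ 0 at y ∈ {1}; g ≡ 0 at y ∈ ∅; common: ∅.
  x = 7: f ≡ 0 at y ∈ {5}; g ≡ 0 at y ∈ ∅; common: ∅.
  x = 8: f ≡ 0 at y ∈ {9}; g ≡ 0 at y ∈ ∅; common: ∅.
  x = 9: f ≡ 0 at y ∈ {2}; g ≡ 0 at y ∈ ∅; common: ∅.
  x = 10: f ≡ 0 at y ∈ {6}; g ≡ 0 at y ∈ ∅; common: ∅.
Collecting: common zeros = {(0, 10)}, so the count is 1.
Comparison with the Bézout bound: 1 ≤ 1 = deg(f)·deg(g), as expected for curves with no common component (the bound is attained).


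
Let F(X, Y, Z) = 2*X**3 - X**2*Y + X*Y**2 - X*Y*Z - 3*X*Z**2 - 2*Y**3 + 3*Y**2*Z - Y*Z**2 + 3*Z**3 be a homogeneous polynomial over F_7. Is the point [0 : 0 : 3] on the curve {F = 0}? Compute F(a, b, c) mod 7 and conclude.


F(0,0,3) ≡ 4 (mod 7); P is NOT on the curve.

Evaluate F(0, 0, 3) term-by-term (mod 7).
  2*X**3 ↦ 2·0·1·1 = 0
  -X**2*Y ↦ -1·0·0·1 = 0
  X*Y**2 ↦ 1·0·0·1 = 0
  -X*Y*Z ↦ -1·0·0·3 = 0
  -3*X*Z**2 ↦ -3·0·1·9 = 0
  -2*Y**3 ↦ -2·1·0·1 = 0
  3*Y**2*Z ↦ 3·1·0·3 = 0
  -Y*Z**2 ↦ -1·1·0·9 = 0
  3*Z**3 ↦ 3·1·1·27 = 81
Sum: F(0, 0, 3) = (0) + (0) + (0) + (0) + (0) + (0) + (0) + (0) + (81) = 81.
Reducing mod 7: 81 ≡ 4 (mod 7).
Since F(a, b, c) ≡ 4 ≠ 0 (mod 7), P does NOT lie on the curve.


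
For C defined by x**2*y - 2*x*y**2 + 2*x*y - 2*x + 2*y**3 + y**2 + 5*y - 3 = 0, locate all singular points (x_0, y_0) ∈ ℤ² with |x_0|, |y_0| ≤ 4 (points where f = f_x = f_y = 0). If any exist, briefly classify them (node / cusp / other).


Singular points: {(-3, -1)}; classification: node.

Compute partial derivatives:
  f_x = 2*x*y - 2*y**2 + 2*y - 2.
  f_y = x**2 - 4*x*y + 2*x + 6*y**2 + 2*y + 5.
Scan x_0 ∈ {−4, ..., 4}. For each x_0, f_y(x_0, y) is a polynomial in y; find its integer roots y ∈ {−4, ..., 4}, then test f_x and f at those candidates.
  x = -4: f_y(-4, y) = 6*y**2 + 18*y + 13; no integer root y with |y| ≤ 4.
  x = -3: f_y(-3, y) = 6*y**2 + 14*y + 8; vanishes at y ∈ {-1}. (-3, -1): f_x = 0, f = 0 — SINGULAR.
  x = -2: f_y(-2, y) = 6*y**2 + 10*y + 5; no integer root y with |y| ≤ 4.
  x = -1: f_y(-1, y) = 6*y**2 + 6*y + 4; no integer root y with |y| ≤ 4.
  x = 0: f_y(0, y) = 6*y**2 + 2*y + 5; no integer root y with |y| ≤ 4.
  x = 1: f_y(1, y) = 6*y**2 - 2*y + 8; no integer root y with |y| ≤ 4.
  x = 2: f_y(2, y) = 6*y**2 - 6*y + 13; no integer root y with |y| ≤ 4.
  x = 3: f_y(3, y) = 6*y**2 - 10*y + 20; no integer root y with |y| ≤ 4.
  x = 4: f_y(4, y) = 6*y**2 - 14*y + 29; no integer root y with |y| ≤ 4.
Only singular point on the grid: (-3, -1).
Classify: substitute x = -3 + u, y = -1 + v and expand: f = u**2*v - u**2 - 2*u*v**2 + 2*v**3 + v**2.
No constant or linear terms (consistent with a singular point). Quadratic part: -u**2 + v**2. Cubic part: u**2*v - 2*u*v**2 + 2*v**3.
The quadratic part v**2 - u**2 = (v − u)(v + u) splits into two distinct linear factors, so there are two distinct tangent lines y − -1 = ±(x − -3) — this is a node (ordinary double point).
Classification: node.


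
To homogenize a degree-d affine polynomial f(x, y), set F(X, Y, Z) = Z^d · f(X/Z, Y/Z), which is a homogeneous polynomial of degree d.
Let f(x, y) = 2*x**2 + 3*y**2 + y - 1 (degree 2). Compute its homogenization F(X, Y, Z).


F(X, Y, Z) = 2*X**2 + 3*Y**2 + Y*Z - Z**2

deg(f) = 2.
Substitute x = X/Z, y = Y/Z into f, then multiply by Z^2.
  monomial 2·x^2·y^0 ↦ 2·X^2·Y^0·Z^0.
  monomial 3·x^0·y^2 ↦ 3·X^0·Y^2·Z^0.
  monomial 1·x^0·y^1 ↦ 1·X^0·Y^1·Z^1.
  monomial -1·x^0·y^0 ↦ -1·X^0·Y^0·Z^2.
Collecting: F(X, Y, Z) = 2*X**2 + 3*Y**2 + Y*Z - Z**2.


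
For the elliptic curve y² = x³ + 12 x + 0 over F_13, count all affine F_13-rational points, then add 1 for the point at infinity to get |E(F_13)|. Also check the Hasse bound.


Affine points = {(0, 0), (1, 0), (5, 4), (5, 9), (8, 6), (8, 7), (12, 0)}; affine count = 7; |E(F_13)| = 8.

Discriminant check: Δ ∝ 4a³ + 27b² = 4·12³ + 27·0² = 4·1728 + 27·0 ≡ 9 (mod 13). Nonzero ⇒ E is nonsingular.
For each x ∈ F_13, compute rhs = x³ + 12·x + 0 mod 13, then count y ∈ F_13 with y² ≡ rhs.
  x = 0: rhs = 0, matching y values: 0 (1 points).
  x = 1: rhs = 0, matching y values: 0 (1 points).
  x = 2: rhs = 6, matching y values: none (0 points).
  x = 3: rhs = 11, matching y values: none (0 points).
  x = 4: rhs = 8, matching y values: none (0 points).
  x = 5: rhs = 3, matching y values: 4, 9 (2 points).
  x = 6: rhs = 2, matching y values: none (0 points).
  x = 7: rhs = 11, matching y values: none (0 points).
  x = 8: rhs = 10, matching y values: 6, 7 (2 points).
  x = 9: rhs = 5, matching y values: none (0 points).
  x = 10: rhs = 2, matching y values: none (0 points).
  x = 11: rhs = 7, matching y values: none (0 points).
  x = 12: rhs = 0, matching y values: 0 (1 points).
Total affine count: 7.
Full point count |E(F_13)| = 7 + 1 = 8.
Hasse bound: |8 − (13+1)| = |-6| = 6 ≤ 2√13 ≈ 7.2111 ✓.


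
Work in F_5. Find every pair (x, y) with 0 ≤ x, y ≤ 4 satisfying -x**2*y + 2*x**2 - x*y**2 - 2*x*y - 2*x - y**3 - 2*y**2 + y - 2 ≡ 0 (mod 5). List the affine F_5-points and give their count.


Affine F_5-points: {(2, 1), (3, 0), (3, 1), (3, 4), (4, 4)}; count = 5.

For each of the 25 pairs (x, y) ∈ F_5², evaluate f(x, y) mod 5. Record the zeros.
  x = 0: [0↦3, 1↦1, 2↦4, 3↦1, 4↦1]  zeros at y ∈ ∅
  x = 1: [0↦3, 1↦2, 2↦4, 3↦3, 4↦3]  zeros at y ∈ ∅
  x = 2: [0↦2, 1↦0, 2↦4, 3↦3, 4↦1]  zeros at y ∈ {1}
  x = 3: [0↦0, 1↦0, 2↦4, 3↦1, 4↦0]  zeros at y ∈ {0, 1, 4}
  x = 4: [0↦2, 1↦2, 2↦4, 3↦2, 4↦0]  zeros at y ∈ {4}
Collecting zeros: affine points = {(2, 1), (3, 0), (3, 1), (3, 4), (4, 4)}.
Total count |C(F_5)_aff| = 5.


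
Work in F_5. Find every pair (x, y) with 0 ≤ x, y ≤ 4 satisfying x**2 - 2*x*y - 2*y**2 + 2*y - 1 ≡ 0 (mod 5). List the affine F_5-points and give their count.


Affine F_5-points: {(0, 2), (0, 4), (1, 0), (3, 4), (4, 0), (4, 2)}; count = 6.

For each of the 25 pairs (x, y) ∈ F_5², evaluate f(x, y) mod 5. Record the zeros.
  x = 0: [0↦4, 1↦4, 2↦0, 3↦2, 4↦0]  zeros at y ∈ {2, 4}
  x = 1: [0↦0, 1↦3, 2↦2, 3↦2, 4↦3]  zeros at y ∈ {0}
  x = 2: [0↦3, 1↦4, 2↦1, 3↦4, 4↦3]  zeros at y ∈ ∅
  x = 3: [0↦3, 1↦2, 2↦2, 3↦3, 4↦0]  zeros at y ∈ {4}
  x = 4: [0↦0, 1↦2, 2↦0, 3↦4, 4↦4]  zeros at y ∈ {0, 2}
Collecting zeros: affine points = {(0, 2), (0, 4), (1, 0), (3, 4), (4, 0), (4, 2)}.
Total count |C(F_5)_aff| = 6.


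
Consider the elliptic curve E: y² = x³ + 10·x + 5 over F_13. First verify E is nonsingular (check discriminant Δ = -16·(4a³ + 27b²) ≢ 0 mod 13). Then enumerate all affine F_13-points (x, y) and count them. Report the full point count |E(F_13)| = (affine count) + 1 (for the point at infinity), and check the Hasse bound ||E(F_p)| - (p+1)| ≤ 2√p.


Affine points = {(1, 4), (1, 9), (3, 6), (3, 7), (8, 5), (8, 8), (10, 0), (11, 4), (11, 9)}; affine count = 9; |E(F_13)| = 10.

Discriminant check: Δ ∝ 4a³ + 27b² = 4·10³ + 27·5² = 4·1000 + 27·25 ≡ 8 (mod 13). Nonzero ⇒ E is nonsingular.
For each x ∈ F_13, compute rhs = x³ + 10·x + 5 mod 13, then count y ∈ F_13 with y² ≡ rhs.
  x = 0: rhs = 5, matching y values: none (0 points).
  x = 1: rhs = 3, matching y values: 4, 9 (2 points).
  x = 2: rhs = 7, matching y values: none (0 points).
  x = 3: rhs = 10, matching y values: 6, 7 (2 points).
  x = 4: rhs = 5, matching y values: none (0 points).
  x = 5: rhs = 11, matching y values: none (0 points).
  x = 6: rhs = 8, matching y values: none (0 points).
  x = 7: rhs = 2, matching y values: none (0 points).
  x = 8: rhs = 12, matching y values: 5, 8 (2 points).
  x = 9: rhs = 5, matching y values: none (0 points).
  x = 10: rhs = 0, matching y values: 0 (1 points).
  x = 11: rhs = 3, matching y values: 4, 9 (2 points).
  x = 12: rhs = 7, matching y values: none (0 points).
Total affine count: 9.
Full point count |E(F_13)| = 9 + 1 = 10.
Hasse bound: |10 − (13+1)| = |-4| = 4 ≤ 2√13 ≈ 7.2111 ✓.


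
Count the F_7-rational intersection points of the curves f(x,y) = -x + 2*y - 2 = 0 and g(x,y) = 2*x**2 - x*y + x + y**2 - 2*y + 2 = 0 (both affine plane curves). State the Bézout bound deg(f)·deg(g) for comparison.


Common zeros: ∅; count = 0; Bézout bound = 2.

deg(f) = 1, deg(g) = 2, so Bézout bound = 2.
Scan x ∈ F_7. For each x, list the y ∈ F_7 with f(x, y) ≡ 0 and those with g(x, y) ≡ 0 (mod 7); the common zeros in that column are the intersection.
  x = 0: f ≡ 0 at y ∈ {1}; g ≡ 0 at y ∈ ∅; common: ∅.
  x = 1: f ≡ 0 at y ∈ {5}; g ≡ 0 at y ∈ ∅; common: ∅.
  x = 2: f ≡ 0 at y ∈ {2}; g ≡ 0 at y ∈ ∅; common: ∅.
  x = 3: f ≡ 0 at y ∈ {6}; g ≡ 0 at y ∈ ∅; common: ∅.
  x = 4: f ≡ 0 at y ∈ {3}; g ≡ 0 at y ∈ ∅; common: ∅.
  x = 5: f ≡ 0 at y ∈ {0}; g ≡ 0 at y ∈ ∅; common: ∅.
  x = 6: f ≡ 0 at y ∈ {4}; g ≡ 0 at y ∈ ∅; common: ∅.
Collecting: common zeros = ∅, so the count is 0.
Comparison with the Bézout bound: 0 ≤ 2 = deg(f)·deg(g), as expected for curves with no common component (the affine F_7-count falls short of the bound because intersections may lie at infinity, over extension fields, or carry multiplicity).


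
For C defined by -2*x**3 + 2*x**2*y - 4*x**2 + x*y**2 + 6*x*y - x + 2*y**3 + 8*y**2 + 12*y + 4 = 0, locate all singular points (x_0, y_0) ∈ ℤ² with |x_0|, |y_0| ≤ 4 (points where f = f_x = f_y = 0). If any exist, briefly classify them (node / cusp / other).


Singular points: {(-1, -1)}; classification: cusp.

Compute partial derivatives:
  f_x = -6*x**2 + 4*x*y - 8*x + y**2 + 6*y - 1.
  f_y = 2*x**2 + 2*x*y + 6*x + 6*y**2 + 16*y + 12.
Scan x_0 ∈ {−4, ..., 4}. For each x_0, f_y(x_0, y) is a polynomial in y; find its integer roots y ∈ {−4, ..., 4}, then test f_x and f at those candidates.
  x = -4: f_y(-4, y) = 6*y**2 + 8*y + 20; no integer root y with |y| ≤ 4.
  x = -3: f_y(-3, y) = 6*y**2 + 10*y + 12; no integer root y with |y| ≤ 4.
  x = -2: f_y(-2, y) = 6*y**2 + 12*y + 8; no integer root y with |y| ≤ 4.
  x = -1: f_y(-1, y) = 6*y**2 + 14*y + 8; vanishes at y ∈ {-1}. (-1, -1): f_x = 0, f = 0 — SINGULAR.
  x = 0: f_y(0, y) = 6*y**2 + 16*y + 12; no integer root y with |y| ≤ 4.
  x = 1: f_y(1, y) = 6*y**2 + 18*y + 20; no integer root y with |y| ≤ 4.
  x = 2: f_y(2, y) = 6*y**2 + 20*y + 32; no integer root y with |y| ≤ 4.
  x = 3: f_y(3, y) = 6*y**2 + 22*y + 48; no integer root y with |y| ≤ 4.
  x = 4: f_y(4, y) = 6*y**2 + 24*y + 68; no integer root y with |y| ≤ 4.
Only singular point on the grid: (-1, -1).
Classify: substitute x = -1 + u, y = -1 + v and expand: f = -2*u**3 + 2*u**2*v + u*v**2 + 2*v**3 + v**2.
No constant or linear terms (consistent with a singular point). Quadratic part: v**2. Cubic part: -2*u**3 + 2*u**2*v + u*v**2 + 2*v**3.
The quadratic part v**2 is a perfect square, so there is a single (double) tangent line v = 0, i.e. y = -1. Restricting the cubic part to that line (v = 0) leaves -2*u**3 ≠ 0, so f is not divisible by v and the branch is v² ≈ 2*u**3 to lowest order — this is a cusp.
Classification: cusp.
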